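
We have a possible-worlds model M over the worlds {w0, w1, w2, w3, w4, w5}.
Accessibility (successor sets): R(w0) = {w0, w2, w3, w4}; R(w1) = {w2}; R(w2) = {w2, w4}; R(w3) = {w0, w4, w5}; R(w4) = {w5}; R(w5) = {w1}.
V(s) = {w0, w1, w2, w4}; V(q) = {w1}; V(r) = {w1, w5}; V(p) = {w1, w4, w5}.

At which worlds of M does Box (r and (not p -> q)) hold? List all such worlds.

Let φ = Box (r and (not p -> q)). Evaluate φ at each world:
  w0 (successors {w0, w2, w3, w4}): φ is false.
  w1 (successors {w2}): φ is false.
  w2 (successors {w2, w4}): φ is false.
  w3 (successors {w0, w4, w5}): φ is false.
  w4 (successors {w5}): φ is true.
  w5 (successors {w1}): φ is true.
For instance, at w1:
  At w1: Box (r and (not p -> q)) requires r and (not p -> q) at every successor {w2}.
    r and (not p -> q) fails at w2, so Box (r and (not p -> q)) is false at w1.
Satisfying worlds: {w4, w5}

w4, w5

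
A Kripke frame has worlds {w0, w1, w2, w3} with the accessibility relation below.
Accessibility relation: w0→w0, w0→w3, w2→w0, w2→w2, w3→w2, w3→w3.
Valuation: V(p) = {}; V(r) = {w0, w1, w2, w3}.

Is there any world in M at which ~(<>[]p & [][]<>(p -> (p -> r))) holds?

Let φ = ~(<>[]p & [][]<>(p -> (p -> r))). Evaluate φ at each world:
  w0 (successors {w0, w3}): φ is true.
  w1 (successors ∅): φ is true.
  w2 (successors {w0, w2}): φ is true.
  w3 (successors {w2, w3}): φ is true.
Detail at w0 (witness):
  At w0: <>[]p & [][]<>(p -> (p -> r)) is false, so ~(<>[]p & [][]<>(p -> (p -> r))) is true.
    At w0: <>[]p is false, [][]<>(p -> (p -> r)) is true, so <>[]p & [][]<>(p -> (p -> r)) is false.
      At w0: <>[]p requires []p at some successor in {w0, w3}.
        At w0: []p is false.
        At w3: []p is false.
      So <>[]p is false at w0.
      At w0: [][]<>(p -> (p -> r)) requires []<>(p -> (p -> r)) at every successor {w0, w3}.
        At w0: []<>(p -> (p -> r)) is true.
        At w3: []<>(p -> (p -> r)) is true.
      So [][]<>(p -> (p -> r)) is true at w0.

Yes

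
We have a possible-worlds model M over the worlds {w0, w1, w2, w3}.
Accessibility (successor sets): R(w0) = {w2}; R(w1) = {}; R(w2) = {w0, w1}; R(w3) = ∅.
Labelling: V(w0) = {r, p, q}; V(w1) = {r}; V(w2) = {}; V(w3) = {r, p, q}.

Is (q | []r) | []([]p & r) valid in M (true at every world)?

Let φ = (q | []r) | []([]p & r). Evaluate φ at each world:
  w0 (successors {w2}): φ is true.
  w1 (successors ∅): φ is true.
  w2 (successors {w0, w1}): φ is true.
  w3 (successors ∅): φ is true.
For instance, at w0:
  At w0: q | []r is true, []([]p & r) is false, so (q | []r) | []([]p & r) is true.
    At w0: q is true, []r is false, so q | []r is true.
      At w0: []r requires r at every successor {w2}.
        r fails at w2, so []r is false at w0.
    At w0: []([]p & r) requires []p & r at every successor {w2}.
      []p & r fails at w2, so []([]p & r) is false at w0.

Yes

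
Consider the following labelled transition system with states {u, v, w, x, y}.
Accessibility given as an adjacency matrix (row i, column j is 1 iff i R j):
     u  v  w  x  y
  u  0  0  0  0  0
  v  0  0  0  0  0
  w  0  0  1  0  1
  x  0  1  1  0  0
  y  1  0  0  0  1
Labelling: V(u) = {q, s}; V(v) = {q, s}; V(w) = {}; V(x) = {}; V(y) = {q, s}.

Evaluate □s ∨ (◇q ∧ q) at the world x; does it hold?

No

At x: □s is false, ◇q ∧ q is false, so □s ∨ (◇q ∧ q) is false.
  At x: □s requires s at every successor {v, w}.
    s fails at w, so □s is false at x.
  At x: ◇q is true, q is false, so ◇q ∧ q is false.
    At x: ◇q requires q at some successor in {v, w}.
      q holds at v, so ◇q is true at x.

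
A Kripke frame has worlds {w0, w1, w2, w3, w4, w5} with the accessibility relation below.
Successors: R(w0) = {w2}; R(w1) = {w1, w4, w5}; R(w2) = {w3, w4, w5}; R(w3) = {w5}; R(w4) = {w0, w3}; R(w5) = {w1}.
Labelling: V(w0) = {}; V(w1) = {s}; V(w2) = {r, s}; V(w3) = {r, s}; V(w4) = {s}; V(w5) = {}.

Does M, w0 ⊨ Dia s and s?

No

Recall that Dia ψ holds at a world iff ψ holds at some accessible world.
At w0: Dia s is true, s is false, so Dia s and s is false.
  At w0: Dia s requires s at some successor in {w2}.
    s holds at w2, so Dia s is true at w0.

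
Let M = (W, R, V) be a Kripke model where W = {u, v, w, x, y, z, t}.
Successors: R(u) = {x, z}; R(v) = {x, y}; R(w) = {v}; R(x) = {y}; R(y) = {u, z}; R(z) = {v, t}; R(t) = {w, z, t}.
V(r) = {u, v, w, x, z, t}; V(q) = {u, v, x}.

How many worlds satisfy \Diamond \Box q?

Recall that \Box ψ holds at a world iff ψ holds at every accessible world, and \Diamond ψ holds iff ψ holds at some accessible world.
Let φ = \Diamond \Box q. Evaluate φ at each world:
  u (successors {x, z}): φ is false.
  v (successors {x, y}): φ is false.
  w (successors {v}): φ is false.
  x (successors {y}): φ is false.
  y (successors {u, z}): φ is false.
  z (successors {v, t}): φ is false.
  t (successors {w, z, t}): φ is true.
For instance, at x:
  At x: \Diamond \Box q requires \Box q at some successor in {y}.
    At y: \Box q is false.
  So \Diamond \Box q is false at x.
Satisfying worlds: {t}

1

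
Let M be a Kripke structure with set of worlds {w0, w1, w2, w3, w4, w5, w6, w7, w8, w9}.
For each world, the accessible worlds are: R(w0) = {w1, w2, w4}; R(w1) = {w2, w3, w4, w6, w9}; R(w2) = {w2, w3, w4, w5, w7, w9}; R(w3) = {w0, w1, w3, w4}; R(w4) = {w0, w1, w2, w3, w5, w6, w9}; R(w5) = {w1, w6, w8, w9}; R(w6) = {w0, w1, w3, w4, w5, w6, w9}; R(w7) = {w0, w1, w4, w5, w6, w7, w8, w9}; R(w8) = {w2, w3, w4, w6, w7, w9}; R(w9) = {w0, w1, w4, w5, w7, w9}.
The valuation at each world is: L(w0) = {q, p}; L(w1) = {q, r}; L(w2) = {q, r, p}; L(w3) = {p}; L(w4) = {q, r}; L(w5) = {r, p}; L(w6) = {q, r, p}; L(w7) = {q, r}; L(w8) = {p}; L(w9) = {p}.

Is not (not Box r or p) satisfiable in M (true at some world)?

No

Recall that Box ψ holds at a world iff ψ holds at every accessible world, and Dia ψ holds iff ψ holds at some accessible world.
Let φ = not (not Box r or p). Evaluate φ at each world:
  w0 (successors {w1, w2, w4}): φ is false.
  w1 (successors {w2, w3, w4, w6, w9}): φ is false.
  w2 (successors {w2, w3, w4, w5, w7, w9}): φ is false.
  w3 (successors {w0, w1, w3, w4}): φ is false.
  w4 (successors {w0, w1, w2, w3, w5, w6, w9}): φ is false.
  w5 (successors {w1, w6, w8, w9}): φ is false.
  w6 (successors {w0, w1, w3, w4, w5, w6, w9}): φ is false.
  w7 (successors {w0, w1, w4, w5, w6, w7, w8, w9}): φ is false.
  w8 (successors {w2, w3, w4, w6, w7, w9}): φ is false.
  w9 (successors {w0, w1, w4, w5, w7, w9}): φ is false.
For instance, at w2:
  At w2: not Box r or p is true, so not (not Box r or p) is false.
    At w2: not Box r is true, p is true, so not Box r or p is true.
      At w2: Box r is false, so not Box r is true.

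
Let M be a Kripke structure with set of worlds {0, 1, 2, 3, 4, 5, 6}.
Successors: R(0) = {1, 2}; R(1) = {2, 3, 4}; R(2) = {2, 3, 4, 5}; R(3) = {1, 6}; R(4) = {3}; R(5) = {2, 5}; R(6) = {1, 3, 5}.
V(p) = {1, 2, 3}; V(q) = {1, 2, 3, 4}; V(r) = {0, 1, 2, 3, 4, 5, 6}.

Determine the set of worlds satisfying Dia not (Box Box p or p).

Let φ = Dia not (Box Box p or p). Evaluate φ at each world:
  0 (successors {1, 2}): φ is false.
  1 (successors {2, 3, 4}): φ is true.
  2 (successors {2, 3, 4, 5}): φ is true.
  3 (successors {1, 6}): φ is true.
  4 (successors {3}): φ is false.
  5 (successors {2, 5}): φ is true.
  6 (successors {1, 3, 5}): φ is true.
For instance, at 2:
  At 2: Dia not (Box Box p or p) requires not (Box Box p or p) at some successor in {2, 3, 4, 5}.
    not (Box Box p or p) holds at 4, so Dia not (Box Box p or p) is true at 2.
      At 4: Box Box p or p is false, so not (Box Box p or p) is true.
Satisfying worlds: {1, 2, 3, 5, 6}

1, 2, 3, 5, 6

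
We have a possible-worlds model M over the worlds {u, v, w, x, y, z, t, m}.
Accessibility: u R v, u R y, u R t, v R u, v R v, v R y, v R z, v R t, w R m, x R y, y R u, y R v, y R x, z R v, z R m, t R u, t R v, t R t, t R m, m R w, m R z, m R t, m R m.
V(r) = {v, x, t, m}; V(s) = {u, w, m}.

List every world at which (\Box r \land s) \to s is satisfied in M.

u, v, w, x, y, z, t, m

Recall that \Box ψ holds at a world iff ψ holds at every accessible world, and \Diamond ψ holds iff ψ holds at some accessible world.
Let φ = (\Box r \land s) \to s. Evaluate φ at each world:
  u (successors {v, y, t}): φ is true.
  v (successors {u, v, y, z, t}): φ is true.
  w (successors {m}): φ is true.
  x (successors {y}): φ is true.
  y (successors {u, v, x}): φ is true.
  z (successors {v, m}): φ is true.
  t (successors {u, v, t, m}): φ is true.
  m (successors {w, z, t, m}): φ is true.
For instance, at u:
  At u: \Box r \land s is false, s is true, so (\Box r \land s) \to s is true.
    At u: \Box r is false, s is true, so \Box r \land s is false.
      At u: \Box r requires r at every successor {v, y, t}.
        r fails at y, so \Box r is false at u.
Satisfying worlds: {u, v, w, x, y, z, t, m}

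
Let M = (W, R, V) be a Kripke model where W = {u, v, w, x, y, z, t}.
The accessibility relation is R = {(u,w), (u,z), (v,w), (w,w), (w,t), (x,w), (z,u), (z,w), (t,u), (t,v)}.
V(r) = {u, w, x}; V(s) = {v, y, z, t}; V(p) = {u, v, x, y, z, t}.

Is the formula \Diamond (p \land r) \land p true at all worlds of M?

No

Let φ = \Diamond (p \land r) \land p. Evaluate φ at each world:
  u (successors {w, z}): φ is false.
  v (successors {w}): φ is false.
  w (successors {w, t}): φ is false.
  x (successors {w}): φ is false.
  y (successors ∅): φ is false.
  z (successors {u, w}): φ is true.
  t (successors {u, v}): φ is true.
Detail at u (counterexample):
  At u: \Diamond (p \land r) is false, p is true, so \Diamond (p \land r) \land p is false.
    At u: \Diamond (p \land r) requires p \land r at some successor in {w, z}.
      At w: p \land r is false.
      At z: p \land r is false.
    So \Diamond (p \land r) is false at u.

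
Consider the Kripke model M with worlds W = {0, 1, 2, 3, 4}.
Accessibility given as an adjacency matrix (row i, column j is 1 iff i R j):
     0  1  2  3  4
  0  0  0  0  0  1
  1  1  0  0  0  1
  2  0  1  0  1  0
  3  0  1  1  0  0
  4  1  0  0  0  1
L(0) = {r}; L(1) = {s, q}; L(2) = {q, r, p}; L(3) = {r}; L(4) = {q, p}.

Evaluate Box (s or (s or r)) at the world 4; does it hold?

At 4: Box (s or (s or r)) requires s or (s or r) at every successor {0, 4}.
  s or (s or r) fails at 4, so Box (s or (s or r)) is false at 4.

No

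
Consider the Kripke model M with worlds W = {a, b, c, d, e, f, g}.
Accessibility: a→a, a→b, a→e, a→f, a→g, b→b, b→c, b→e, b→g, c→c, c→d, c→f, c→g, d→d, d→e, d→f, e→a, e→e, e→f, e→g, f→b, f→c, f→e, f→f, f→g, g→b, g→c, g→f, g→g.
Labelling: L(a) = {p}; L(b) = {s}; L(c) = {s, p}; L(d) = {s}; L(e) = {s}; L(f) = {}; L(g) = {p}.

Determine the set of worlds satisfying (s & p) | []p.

c

Recall that []ψ holds at a world iff ψ holds at every accessible world, and <>ψ holds iff ψ holds at some accessible world.
Let φ = (s & p) | []p. Evaluate φ at each world:
  a (successors {a, b, e, f, g}): φ is false.
  b (successors {b, c, e, g}): φ is false.
  c (successors {c, d, f, g}): φ is true.
  d (successors {d, e, f}): φ is false.
  e (successors {a, e, f, g}): φ is false.
  f (successors {b, c, e, f, g}): φ is false.
  g (successors {b, c, f, g}): φ is false.
For instance, at c:
  At c: s & p is true, []p is false, so (s & p) | []p is true.
    At c: []p requires p at every successor {c, d, f, g}.
      p fails at d, so []p is false at c.
Satisfying worlds: {c}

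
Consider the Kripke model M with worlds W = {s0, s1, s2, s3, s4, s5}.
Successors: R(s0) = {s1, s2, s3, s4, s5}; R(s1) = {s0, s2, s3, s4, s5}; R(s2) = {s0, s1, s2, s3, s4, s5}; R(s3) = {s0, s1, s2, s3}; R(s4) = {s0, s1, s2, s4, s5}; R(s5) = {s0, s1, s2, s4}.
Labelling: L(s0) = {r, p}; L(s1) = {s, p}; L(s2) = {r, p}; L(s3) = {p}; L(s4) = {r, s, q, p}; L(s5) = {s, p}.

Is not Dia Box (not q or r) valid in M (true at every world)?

No

Let φ = not Dia Box (not q or r). Evaluate φ at each world:
  s0 (successors {s1, s2, s3, s4, s5}): φ is false.
  s1 (successors {s0, s2, s3, s4, s5}): φ is false.
  s2 (successors {s0, s1, s2, s3, s4, s5}): φ is false.
  s3 (successors {s0, s1, s2, s3}): φ is false.
  s4 (successors {s0, s1, s2, s4, s5}): φ is false.
  s5 (successors {s0, s1, s2, s4}): φ is false.
Detail at s0 (counterexample):
  At s0: Dia Box (not q or r) is true, so not Dia Box (not q or r) is false.
    At s0: Dia Box (not q or r) requires Box (not q or r) at some successor in {s1, s2, s3, s4, s5}.
      Box (not q or r) holds at s1, so Dia Box (not q or r) is true at s0.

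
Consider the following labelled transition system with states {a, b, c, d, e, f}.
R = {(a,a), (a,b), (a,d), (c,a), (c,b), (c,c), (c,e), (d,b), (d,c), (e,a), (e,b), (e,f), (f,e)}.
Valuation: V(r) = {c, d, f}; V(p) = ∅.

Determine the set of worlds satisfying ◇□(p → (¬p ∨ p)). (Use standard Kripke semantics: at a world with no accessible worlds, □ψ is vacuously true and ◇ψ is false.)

Recall that □ψ holds at a world iff ψ holds at every accessible world, and ◇ψ holds iff ψ holds at some accessible world.
Let φ = ◇□(p → (¬p ∨ p)). Evaluate φ at each world:
  a (successors {a, b, d}): φ is true.
  b (successors ∅): φ is false.
  c (successors {a, b, c, e}): φ is true.
  d (successors {b, c}): φ is true.
  e (successors {a, b, f}): φ is true.
  f (successors {e}): φ is true.
For instance, at e:
  At e: ◇□(p → (¬p ∨ p)) requires □(p → (¬p ∨ p)) at some successor in {a, b, f}.
    □(p → (¬p ∨ p)) holds at a, so ◇□(p → (¬p ∨ p)) is true at e.
      At a: □(p → (¬p ∨ p)) requires p → (¬p ∨ p) at every successor {a, b, d}.
        At a: p → (¬p ∨ p) is true.
        At b: p → (¬p ∨ p) is true.
        At d: p → (¬p ∨ p) is true.
      So □(p → (¬p ∨ p)) is true at a.
Satisfying worlds: {a, c, d, e, f}

a, c, d, e, f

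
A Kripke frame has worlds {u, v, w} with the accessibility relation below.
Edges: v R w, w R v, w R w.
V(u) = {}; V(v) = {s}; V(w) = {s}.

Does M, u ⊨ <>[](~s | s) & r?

At u: <>[](~s | s) is false, r is false, so <>[](~s | s) & r is false.
  At u: no accessible worlds, so <>[](~s | s) is false.

No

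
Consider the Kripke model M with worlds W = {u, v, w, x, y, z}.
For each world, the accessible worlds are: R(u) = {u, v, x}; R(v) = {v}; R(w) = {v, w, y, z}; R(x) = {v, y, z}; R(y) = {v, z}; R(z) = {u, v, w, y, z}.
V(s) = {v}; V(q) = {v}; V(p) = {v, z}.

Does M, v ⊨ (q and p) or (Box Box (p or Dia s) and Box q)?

Yes

Recall that Box ψ holds at a world iff ψ holds at every accessible world, and Dia ψ holds iff ψ holds at some accessible world.
At v: q and p is true, Box Box (p or Dia s) and Box q is true, so (q and p) or (Box Box (p or Dia s) and Box q) is true.
  At v: Box Box (p or Dia s) is true, Box q is true, so Box Box (p or Dia s) and Box q is true.
    At v: Box Box (p or Dia s) requires Box (p or Dia s) at every successor {v}.
      At v: Box (p or Dia s) is true.
    So Box Box (p or Dia s) is true at v.
    At v: Box q requires q at every successor {v}.
      At v: q is true.
    So Box q is true at v.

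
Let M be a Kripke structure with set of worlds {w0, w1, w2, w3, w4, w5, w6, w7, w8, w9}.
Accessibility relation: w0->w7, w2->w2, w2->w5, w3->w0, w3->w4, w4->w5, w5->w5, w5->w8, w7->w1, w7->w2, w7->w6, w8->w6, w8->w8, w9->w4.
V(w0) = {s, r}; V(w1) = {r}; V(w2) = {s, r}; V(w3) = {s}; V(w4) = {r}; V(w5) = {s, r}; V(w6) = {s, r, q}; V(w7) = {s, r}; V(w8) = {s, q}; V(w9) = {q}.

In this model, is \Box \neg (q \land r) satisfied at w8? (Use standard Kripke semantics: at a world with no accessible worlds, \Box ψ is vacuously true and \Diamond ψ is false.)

At w8: \Box \neg (q \land r) requires \neg (q \land r) at every successor {w6, w8}.
  \neg (q \land r) fails at w6, so \Box \neg (q \land r) is false at w8.

No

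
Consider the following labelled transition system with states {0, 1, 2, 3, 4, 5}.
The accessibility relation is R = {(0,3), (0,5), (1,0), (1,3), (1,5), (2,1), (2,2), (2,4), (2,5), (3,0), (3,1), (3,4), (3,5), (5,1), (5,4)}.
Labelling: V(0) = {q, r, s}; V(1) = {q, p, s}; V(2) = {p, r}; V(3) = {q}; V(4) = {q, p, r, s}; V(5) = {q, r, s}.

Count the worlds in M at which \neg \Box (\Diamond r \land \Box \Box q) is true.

3

Let φ = \neg \Box (\Diamond r \land \Box \Box q). Evaluate φ at each world:
  0 (successors {3, 5}): φ is false.
  1 (successors {0, 3, 5}): φ is false.
  2 (successors {1, 2, 4, 5}): φ is true.
  3 (successors {0, 1, 4, 5}): φ is true.
  4 (successors ∅): φ is false.
  5 (successors {1, 4}): φ is true.
For instance, at 1:
  At 1: \Box (\Diamond r \land \Box \Box q) is true, so \neg \Box (\Diamond r \land \Box \Box q) is false.
    At 1: \Box (\Diamond r \land \Box \Box q) requires \Diamond r \land \Box \Box q at every successor {0, 3, 5}.
      At 0: \Diamond r \land \Box \Box q is true.
      At 3: \Diamond r \land \Box \Box q is true.
      At 5: \Diamond r \land \Box \Box q is true.
    So \Box (\Diamond r \land \Box \Box q) is true at 1.
Satisfying worlds: {2, 3, 5}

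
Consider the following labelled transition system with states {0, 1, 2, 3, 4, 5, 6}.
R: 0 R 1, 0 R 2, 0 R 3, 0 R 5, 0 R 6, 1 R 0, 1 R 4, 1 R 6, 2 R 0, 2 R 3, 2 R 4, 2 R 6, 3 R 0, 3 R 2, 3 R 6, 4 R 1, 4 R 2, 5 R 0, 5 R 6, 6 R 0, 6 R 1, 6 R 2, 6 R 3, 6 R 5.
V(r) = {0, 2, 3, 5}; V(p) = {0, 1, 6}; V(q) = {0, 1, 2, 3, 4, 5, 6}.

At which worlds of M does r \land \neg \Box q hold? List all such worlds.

none

Let φ = r \land \neg \Box q. Evaluate φ at each world:
  0 (successors {1, 2, 3, 5, 6}): φ is false.
  1 (successors {0, 4, 6}): φ is false.
  2 (successors {0, 3, 4, 6}): φ is false.
  3 (successors {0, 2, 6}): φ is false.
  4 (successors {1, 2}): φ is false.
  5 (successors {0, 6}): φ is false.
  6 (successors {0, 1, 2, 3, 5}): φ is false.
For instance, at 5:
  At 5: r is true, \neg \Box q is false, so r \land \neg \Box q is false.
    At 5: \Box q is true, so \neg \Box q is false.
      At 5: \Box q requires q at every successor {0, 6}.
        At 0: q is true.
        At 6: q is true.
      So \Box q is true at 5.
Satisfying worlds: none.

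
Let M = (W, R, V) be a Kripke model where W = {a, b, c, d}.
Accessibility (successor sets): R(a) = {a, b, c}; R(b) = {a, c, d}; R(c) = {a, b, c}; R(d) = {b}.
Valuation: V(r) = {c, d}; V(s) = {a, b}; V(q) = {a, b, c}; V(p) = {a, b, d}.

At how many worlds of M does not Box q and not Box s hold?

Let φ = not Box q and not Box s. Evaluate φ at each world:
  a (successors {a, b, c}): φ is false.
  b (successors {a, c, d}): φ is true.
  c (successors {a, b, c}): φ is false.
  d (successors {b}): φ is false.
For instance, at b:
  At b: not Box q is true, not Box s is true, so not Box q and not Box s is true.
    At b: Box q is false, so not Box q is true.
      At b: Box q requires q at every successor {a, c, d}.
        q fails at d, so Box q is false at b.
    At b: Box s is false, so not Box s is true.
      At b: Box s requires s at every successor {a, c, d}.
        s fails at c, so Box s is false at b.
Satisfying worlds: {b}

1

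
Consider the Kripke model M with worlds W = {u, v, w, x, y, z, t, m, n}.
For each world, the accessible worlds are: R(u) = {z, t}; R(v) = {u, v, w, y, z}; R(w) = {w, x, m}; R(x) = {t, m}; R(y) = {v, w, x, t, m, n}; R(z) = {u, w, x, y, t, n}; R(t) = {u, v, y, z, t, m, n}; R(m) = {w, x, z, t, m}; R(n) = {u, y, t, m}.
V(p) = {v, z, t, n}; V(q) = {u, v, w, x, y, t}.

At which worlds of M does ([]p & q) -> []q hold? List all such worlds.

Recall that []ψ holds at a world iff ψ holds at every accessible world, and <>ψ holds iff ψ holds at some accessible world.
Let φ = ([]p & q) -> []q. Evaluate φ at each world:
  u (successors {z, t}): φ is false.
  v (successors {u, v, w, y, z}): φ is true.
  w (successors {w, x, m}): φ is true.
  x (successors {t, m}): φ is true.
  y (successors {v, w, x, t, m, n}): φ is true.
  z (successors {u, w, x, y, t, n}): φ is true.
  t (successors {u, v, y, z, t, m, n}): φ is true.
  m (successors {w, x, z, t, m}): φ is true.
  n (successors {u, y, t, m}): φ is true.
For instance, at m:
  At m: []p & q is false, []q is false, so ([]p & q) -> []q is true.
    At m: []p is false, q is false, so []p & q is false.
      At m: []p requires p at every successor {w, x, z, t, m}.
        p fails at w, so []p is false at m.
    At m: []q requires q at every successor {w, x, z, t, m}.
      q fails at z, so []q is false at m.
Satisfying worlds: {v, w, x, y, z, t, m, n}

v, w, x, y, z, t, m, n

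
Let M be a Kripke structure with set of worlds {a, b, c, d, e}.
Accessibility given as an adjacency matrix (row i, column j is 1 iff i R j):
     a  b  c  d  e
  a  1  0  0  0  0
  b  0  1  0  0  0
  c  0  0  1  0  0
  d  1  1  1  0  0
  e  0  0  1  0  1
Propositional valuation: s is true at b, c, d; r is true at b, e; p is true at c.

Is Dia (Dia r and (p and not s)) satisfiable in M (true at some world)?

Let φ = Dia (Dia r and (p and not s)). Evaluate φ at each world:
  a (successors {a}): φ is false.
  b (successors {b}): φ is false.
  c (successors {c}): φ is false.
  d (successors {a, b, c}): φ is false.
  e (successors {c, e}): φ is false.
For instance, at a:
  At a: Dia (Dia r and (p and not s)) requires Dia r and (p and not s) at some successor in {a}.
    At a: Dia r and (p and not s) is false.
  So Dia (Dia r and (p and not s)) is false at a.

No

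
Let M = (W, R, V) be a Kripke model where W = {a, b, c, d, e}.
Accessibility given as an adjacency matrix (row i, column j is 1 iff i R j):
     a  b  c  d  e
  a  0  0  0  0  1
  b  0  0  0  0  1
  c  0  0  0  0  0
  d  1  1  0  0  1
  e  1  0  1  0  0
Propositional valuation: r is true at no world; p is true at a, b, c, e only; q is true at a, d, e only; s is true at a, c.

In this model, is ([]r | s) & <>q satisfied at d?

No

At d: []r | s is false, <>q is true, so ([]r | s) & <>q is false.
  At d: []r is false, s is false, so []r | s is false.
    At d: []r requires r at every successor {a, b, e}.
      r fails at a, so []r is false at d.
  At d: <>q requires q at some successor in {a, b, e}.
    q holds at a, so <>q is true at d.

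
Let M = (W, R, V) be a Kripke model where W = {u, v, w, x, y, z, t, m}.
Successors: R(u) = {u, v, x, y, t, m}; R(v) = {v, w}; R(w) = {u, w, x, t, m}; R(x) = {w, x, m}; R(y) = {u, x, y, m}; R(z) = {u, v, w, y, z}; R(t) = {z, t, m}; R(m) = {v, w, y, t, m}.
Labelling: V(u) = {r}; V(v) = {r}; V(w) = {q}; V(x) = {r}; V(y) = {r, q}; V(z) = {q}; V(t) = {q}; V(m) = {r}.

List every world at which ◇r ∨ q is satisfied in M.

u, v, w, x, y, z, t, m

Recall that ◇ψ holds at a world iff ψ holds at some accessible world.
Let φ = ◇r ∨ q. Evaluate φ at each world:
  u (successors {u, v, x, y, t, m}): φ is true.
  v (successors {v, w}): φ is true.
  w (successors {u, w, x, t, m}): φ is true.
  x (successors {w, x, m}): φ is true.
  y (successors {u, x, y, m}): φ is true.
  z (successors {u, v, w, y, z}): φ is true.
  t (successors {z, t, m}): φ is true.
  m (successors {v, w, y, t, m}): φ is true.
For instance, at z:
  At z: ◇r is true, q is true, so ◇r ∨ q is true.
    At z: ◇r requires r at some successor in {u, v, w, y, z}.
      r holds at u, so ◇r is true at z.
Satisfying worlds: {u, v, w, x, y, z, t, m}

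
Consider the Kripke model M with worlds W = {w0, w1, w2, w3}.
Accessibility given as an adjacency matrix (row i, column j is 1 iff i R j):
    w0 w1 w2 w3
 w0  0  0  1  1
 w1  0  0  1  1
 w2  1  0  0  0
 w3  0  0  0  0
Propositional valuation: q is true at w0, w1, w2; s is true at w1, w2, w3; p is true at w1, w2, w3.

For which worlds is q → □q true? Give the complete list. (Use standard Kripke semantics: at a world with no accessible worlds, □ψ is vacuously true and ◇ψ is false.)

Let φ = q → □q. Evaluate φ at each world:
  w0 (successors {w2, w3}): φ is false.
  w1 (successors {w2, w3}): φ is false.
  w2 (successors {w0}): φ is true.
  w3 (successors ∅): φ is true.
For instance, at w0:
  At w0: q is true, □q is false, so q → □q is false.
    At w0: □q requires q at every successor {w2, w3}.
      q fails at w3, so □q is false at w0.
Satisfying worlds: {w2, w3}

w2, w3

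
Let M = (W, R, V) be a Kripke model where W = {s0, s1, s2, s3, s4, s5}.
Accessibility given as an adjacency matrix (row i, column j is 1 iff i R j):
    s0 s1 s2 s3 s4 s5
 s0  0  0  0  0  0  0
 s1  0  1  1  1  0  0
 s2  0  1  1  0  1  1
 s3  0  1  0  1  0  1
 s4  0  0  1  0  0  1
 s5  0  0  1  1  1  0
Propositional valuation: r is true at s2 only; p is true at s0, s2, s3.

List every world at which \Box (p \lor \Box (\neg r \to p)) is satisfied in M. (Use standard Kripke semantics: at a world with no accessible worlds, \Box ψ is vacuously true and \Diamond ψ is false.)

Let φ = \Box (p \lor \Box (\neg r \to p)). Evaluate φ at each world:
  s0 (successors ∅): φ is true.
  s1 (successors {s1, s2, s3}): φ is false.
  s2 (successors {s1, s2, s4, s5}): φ is false.
  s3 (successors {s1, s3, s5}): φ is false.
  s4 (successors {s2, s5}): φ is false.
  s5 (successors {s2, s3, s4}): φ is false.
For instance, at s3:
  At s3: \Box (p \lor \Box (\neg r \to p)) requires p \lor \Box (\neg r \to p) at every successor {s1, s3, s5}.
    p \lor \Box (\neg r \to p) fails at s1, so \Box (p \lor \Box (\neg r \to p)) is false at s3.
      At s1: p is false, \Box (\neg r \to p) is false, so p \lor \Box (\neg r \to p) is false.
Satisfying worlds: {s0}

s0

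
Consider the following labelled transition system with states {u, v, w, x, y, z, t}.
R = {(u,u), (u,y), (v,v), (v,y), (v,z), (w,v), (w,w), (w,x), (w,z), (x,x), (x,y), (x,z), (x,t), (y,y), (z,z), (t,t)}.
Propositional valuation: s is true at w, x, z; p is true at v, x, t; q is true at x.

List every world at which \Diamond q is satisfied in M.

w, x

Let φ = \Diamond q. Evaluate φ at each world:
  u (successors {u, y}): φ is false.
  v (successors {v, y, z}): φ is false.
  w (successors {v, w, x, z}): φ is true.
  x (successors {x, y, z, t}): φ is true.
  y (successors {y}): φ is false.
  z (successors {z}): φ is false.
  t (successors {t}): φ is false.
For instance, at y:
  At y: \Diamond q requires q at some successor in {y}.
    At y: q is false.
  So \Diamond q is false at y.
Satisfying worlds: {w, x}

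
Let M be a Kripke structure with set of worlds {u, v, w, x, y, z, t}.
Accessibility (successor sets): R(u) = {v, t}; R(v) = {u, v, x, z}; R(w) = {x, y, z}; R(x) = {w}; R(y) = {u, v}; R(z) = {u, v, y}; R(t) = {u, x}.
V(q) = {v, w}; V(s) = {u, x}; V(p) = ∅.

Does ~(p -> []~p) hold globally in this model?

Recall that []ψ holds at a world iff ψ holds at every accessible world, and <>ψ holds iff ψ holds at some accessible world.
Let φ = ~(p -> []~p). Evaluate φ at each world:
  u (successors {v, t}): φ is false.
  v (successors {u, v, x, z}): φ is false.
  w (successors {x, y, z}): φ is false.
  x (successors {w}): φ is false.
  y (successors {u, v}): φ is false.
  z (successors {u, v, y}): φ is false.
  t (successors {u, x}): φ is false.
Detail at u (counterexample):
  At u: p -> []~p is true, so ~(p -> []~p) is false.
    At u: p is false, []~p is true, so p -> []~p is true.
      At u: []~p requires ~p at every successor {v, t}.
        At v: ~p is true.
        At t: ~p is true.
      So []~p is true at u.

No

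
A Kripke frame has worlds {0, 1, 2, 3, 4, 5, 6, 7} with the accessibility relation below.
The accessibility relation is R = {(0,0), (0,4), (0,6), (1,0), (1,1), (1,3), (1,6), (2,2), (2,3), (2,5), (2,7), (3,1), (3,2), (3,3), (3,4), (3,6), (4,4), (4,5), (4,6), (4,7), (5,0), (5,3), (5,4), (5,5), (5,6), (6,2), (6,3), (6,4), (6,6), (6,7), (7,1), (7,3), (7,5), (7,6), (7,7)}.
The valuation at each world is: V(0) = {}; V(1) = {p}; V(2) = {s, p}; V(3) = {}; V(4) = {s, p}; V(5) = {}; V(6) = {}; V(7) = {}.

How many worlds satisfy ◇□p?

0

Recall that □ψ holds at a world iff ψ holds at every accessible world, and ◇ψ holds iff ψ holds at some accessible world.
Let φ = ◇□p. Evaluate φ at each world:
  0 (successors {0, 4, 6}): φ is false.
  1 (successors {0, 1, 3, 6}): φ is false.
  2 (successors {2, 3, 5, 7}): φ is false.
  3 (successors {1, 2, 3, 4, 6}): φ is false.
  4 (successors {4, 5, 6, 7}): φ is false.
  5 (successors {0, 3, 4, 5, 6}): φ is false.
  6 (successors {2, 3, 4, 6, 7}): φ is false.
  7 (successors {1, 3, 5, 6, 7}): φ is false.
For instance, at 6:
  At 6: ◇□p requires □p at some successor in {2, 3, 4, 6, 7}.
    At 2: □p is false.
    At 3: □p is false.
    At 4: □p is false.
    At 6: □p is false.
    At 7: □p is false.
  So ◇□p is false at 6.
Satisfying worlds: none.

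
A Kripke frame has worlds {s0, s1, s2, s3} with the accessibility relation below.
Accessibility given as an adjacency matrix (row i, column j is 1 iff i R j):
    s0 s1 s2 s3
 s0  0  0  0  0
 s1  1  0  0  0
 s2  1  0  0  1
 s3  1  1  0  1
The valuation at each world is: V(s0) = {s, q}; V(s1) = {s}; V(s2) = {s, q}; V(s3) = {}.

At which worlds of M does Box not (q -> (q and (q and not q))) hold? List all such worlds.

Let φ = Box not (q -> (q and (q and not q))). Evaluate φ at each world:
  s0 (successors ∅): φ is true.
  s1 (successors {s0}): φ is true.
  s2 (successors {s0, s3}): φ is false.
  s3 (successors {s0, s1, s3}): φ is false.
For instance, at s3:
  At s3: Box not (q -> (q and (q and not q))) requires not (q -> (q and (q and not q))) at every successor {s0, s1, s3}.
    not (q -> (q and (q and not q))) fails at s1, so Box not (q -> (q and (q and not q))) is false at s3.
Satisfying worlds: {s0, s1}

s0, s1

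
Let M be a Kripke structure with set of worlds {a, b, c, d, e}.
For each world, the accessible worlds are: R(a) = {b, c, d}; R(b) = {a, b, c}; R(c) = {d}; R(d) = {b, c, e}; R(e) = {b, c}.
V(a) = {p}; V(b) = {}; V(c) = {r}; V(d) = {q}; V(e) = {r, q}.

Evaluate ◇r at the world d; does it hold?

At d: ◇r requires r at some successor in {b, c, e}.
  r holds at c, so ◇r is true at d.

Yes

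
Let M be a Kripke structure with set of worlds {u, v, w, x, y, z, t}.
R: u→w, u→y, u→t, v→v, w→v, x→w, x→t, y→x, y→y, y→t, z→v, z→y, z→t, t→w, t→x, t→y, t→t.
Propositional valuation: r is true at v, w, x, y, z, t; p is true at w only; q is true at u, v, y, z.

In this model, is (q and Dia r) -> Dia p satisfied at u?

At u: q and Dia r is true, Dia p is true, so (q and Dia r) -> Dia p is true.
  At u: q is true, Dia r is true, so q and Dia r is true.
    At u: Dia r requires r at some successor in {w, y, t}.
      r holds at w, so Dia r is true at u.
  At u: Dia p requires p at some successor in {w, y, t}.
    p holds at w, so Dia p is true at u.

Yes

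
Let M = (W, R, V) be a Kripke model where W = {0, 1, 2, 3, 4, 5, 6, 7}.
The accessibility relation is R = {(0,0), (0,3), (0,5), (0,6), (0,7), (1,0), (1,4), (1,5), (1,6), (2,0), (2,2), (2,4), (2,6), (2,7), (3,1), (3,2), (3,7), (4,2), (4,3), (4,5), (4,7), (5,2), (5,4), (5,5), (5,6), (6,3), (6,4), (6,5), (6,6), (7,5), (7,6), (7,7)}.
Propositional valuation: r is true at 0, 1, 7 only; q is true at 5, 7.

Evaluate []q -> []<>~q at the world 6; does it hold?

Yes

At 6: []q is false, []<>~q is true, so []q -> []<>~q is true.
  At 6: []q requires q at every successor {3, 4, 5, 6}.
    q fails at 3, so []q is false at 6.
  At 6: []<>~q requires <>~q at every successor {3, 4, 5, 6}.
    At 3: <>~q is true.
    At 4: <>~q is true.
    At 5: <>~q is true.
    At 6: <>~q is true.
  So []<>~q is true at 6.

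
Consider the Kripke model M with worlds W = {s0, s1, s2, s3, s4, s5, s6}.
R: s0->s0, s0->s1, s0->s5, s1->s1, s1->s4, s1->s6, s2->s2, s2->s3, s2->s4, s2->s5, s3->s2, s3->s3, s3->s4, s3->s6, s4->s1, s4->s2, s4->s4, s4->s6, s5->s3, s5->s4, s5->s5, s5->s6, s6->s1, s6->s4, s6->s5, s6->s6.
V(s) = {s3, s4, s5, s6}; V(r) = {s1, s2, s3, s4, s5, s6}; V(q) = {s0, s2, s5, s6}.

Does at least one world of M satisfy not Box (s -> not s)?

Yes

Recall that Box ψ holds at a world iff ψ holds at every accessible world, and Dia ψ holds iff ψ holds at some accessible world.
Let φ = not Box (s -> not s). Evaluate φ at each world:
  s0 (successors {s0, s1, s5}): φ is true.
  s1 (successors {s1, s4, s6}): φ is true.
  s2 (successors {s2, s3, s4, s5}): φ is true.
  s3 (successors {s2, s3, s4, s6}): φ is true.
  s4 (successors {s1, s2, s4, s6}): φ is true.
  s5 (successors {s3, s4, s5, s6}): φ is true.
  s6 (successors {s1, s4, s5, s6}): φ is true.
Detail at s0 (witness):
  At s0: Box (s -> not s) is false, so not Box (s -> not s) is true.
    At s0: Box (s -> not s) requires s -> not s at every successor {s0, s1, s5}.
      s -> not s fails at s5, so Box (s -> not s) is false at s0.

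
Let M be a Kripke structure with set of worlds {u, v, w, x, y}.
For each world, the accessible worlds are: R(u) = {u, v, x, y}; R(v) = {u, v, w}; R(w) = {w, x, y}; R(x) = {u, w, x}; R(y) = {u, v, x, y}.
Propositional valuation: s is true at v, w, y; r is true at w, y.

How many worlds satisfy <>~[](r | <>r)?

Recall that []ψ holds at a world iff ψ holds at every accessible world, and <>ψ holds iff ψ holds at some accessible world.
Let φ = <>~[](r | <>r). Evaluate φ at each world:
  u (successors {u, v, x, y}): φ is false.
  v (successors {u, v, w}): φ is false.
  w (successors {w, x, y}): φ is false.
  x (successors {u, w, x}): φ is false.
  y (successors {u, v, x, y}): φ is false.
For instance, at w:
  At w: <>~[](r | <>r) requires ~[](r | <>r) at some successor in {w, x, y}.
    At w: ~[](r | <>r) is false.
    At x: ~[](r | <>r) is false.
    At y: ~[](r | <>r) is false.
  So <>~[](r | <>r) is false at w.
Satisfying worlds: none.

0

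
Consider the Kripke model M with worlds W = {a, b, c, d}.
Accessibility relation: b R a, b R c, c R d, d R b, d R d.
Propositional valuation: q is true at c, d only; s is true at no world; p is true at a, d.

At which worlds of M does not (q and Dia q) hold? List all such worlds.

Recall that Dia ψ holds at a world iff ψ holds at some accessible world.
Let φ = not (q and Dia q). Evaluate φ at each world:
  a (successors ∅): φ is true.
  b (successors {a, c}): φ is true.
  c (successors {d}): φ is false.
  d (successors {b, d}): φ is false.
For instance, at b:
  At b: q and Dia q is false, so not (q and Dia q) is true.
    At b: q is false, Dia q is true, so q and Dia q is false.
      At b: Dia q requires q at some successor in {a, c}.
        q holds at c, so Dia q is true at b.
Satisfying worlds: {a, b}

a, b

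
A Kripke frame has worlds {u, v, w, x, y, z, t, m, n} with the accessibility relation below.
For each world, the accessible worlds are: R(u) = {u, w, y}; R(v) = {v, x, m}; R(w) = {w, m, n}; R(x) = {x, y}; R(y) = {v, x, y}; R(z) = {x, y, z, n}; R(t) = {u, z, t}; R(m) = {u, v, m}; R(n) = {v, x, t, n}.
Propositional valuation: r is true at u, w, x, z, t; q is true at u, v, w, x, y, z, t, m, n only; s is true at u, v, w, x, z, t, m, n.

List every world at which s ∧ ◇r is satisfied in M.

Let φ = s ∧ ◇r. Evaluate φ at each world:
  u (successors {u, w, y}): φ is true.
  v (successors {v, x, m}): φ is true.
  w (successors {w, m, n}): φ is true.
  x (successors {x, y}): φ is true.
  y (successors {v, x, y}): φ is false.
  z (successors {x, y, z, n}): φ is true.
  t (successors {u, z, t}): φ is true.
  m (successors {u, v, m}): φ is true.
  n (successors {v, x, t, n}): φ is true.
For instance, at y:
  At y: s is false, ◇r is true, so s ∧ ◇r is false.
    At y: ◇r requires r at some successor in {v, x, y}.
      r holds at x, so ◇r is true at y.
Satisfying worlds: {u, v, w, x, z, t, m, n}

u, v, w, x, z, t, m, n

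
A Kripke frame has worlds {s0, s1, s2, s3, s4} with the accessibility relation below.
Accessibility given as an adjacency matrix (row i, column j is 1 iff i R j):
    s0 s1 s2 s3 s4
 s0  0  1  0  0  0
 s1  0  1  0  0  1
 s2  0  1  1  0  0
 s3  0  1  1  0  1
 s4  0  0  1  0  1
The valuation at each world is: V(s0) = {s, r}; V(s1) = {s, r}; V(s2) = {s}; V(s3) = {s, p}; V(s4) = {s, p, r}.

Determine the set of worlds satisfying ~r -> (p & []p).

Let φ = ~r -> (p & []p). Evaluate φ at each world:
  s0 (successors {s1}): φ is true.
  s1 (successors {s1, s4}): φ is true.
  s2 (successors {s1, s2}): φ is false.
  s3 (successors {s1, s2, s4}): φ is false.
  s4 (successors {s2, s4}): φ is true.
For instance, at s0:
  At s0: ~r is false, p & []p is false, so ~r -> (p & []p) is true.
    At s0: p is false, []p is false, so p & []p is false.
      At s0: []p requires p at every successor {s1}.
        p fails at s1, so []p is false at s0.
Satisfying worlds: {s0, s1, s4}

s0, s1, s4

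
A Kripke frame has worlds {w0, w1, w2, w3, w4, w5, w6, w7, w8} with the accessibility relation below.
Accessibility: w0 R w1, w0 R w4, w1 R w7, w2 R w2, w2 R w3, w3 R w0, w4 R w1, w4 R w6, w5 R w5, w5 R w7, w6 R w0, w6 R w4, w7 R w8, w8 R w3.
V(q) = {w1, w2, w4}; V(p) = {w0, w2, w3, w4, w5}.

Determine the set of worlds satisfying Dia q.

Let φ = Dia q. Evaluate φ at each world:
  w0 (successors {w1, w4}): φ is true.
  w1 (successors {w7}): φ is false.
  w2 (successors {w2, w3}): φ is true.
  w3 (successors {w0}): φ is false.
  w4 (successors {w1, w6}): φ is true.
  w5 (successors {w5, w7}): φ is false.
  w6 (successors {w0, w4}): φ is true.
  w7 (successors {w8}): φ is false.
  w8 (successors {w3}): φ is false.
For instance, at w1:
  At w1: Dia q requires q at some successor in {w7}.
    At w7: q is false.
  So Dia q is false at w1.
Satisfying worlds: {w0, w2, w4, w6}

w0, w2, w4, w6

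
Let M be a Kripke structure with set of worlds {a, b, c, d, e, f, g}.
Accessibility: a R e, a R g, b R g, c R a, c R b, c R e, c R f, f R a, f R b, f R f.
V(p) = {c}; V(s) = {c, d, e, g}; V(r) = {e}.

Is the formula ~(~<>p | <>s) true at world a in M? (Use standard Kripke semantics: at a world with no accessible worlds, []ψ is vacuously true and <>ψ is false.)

At a: ~<>p | <>s is true, so ~(~<>p | <>s) is false.
  At a: ~<>p is true, <>s is true, so ~<>p | <>s is true.
    At a: <>p is false, so ~<>p is true.
      At a: <>p requires p at some successor in {e, g}.
        At e: p is false.
        At g: p is false.
      So <>p is false at a.
    At a: <>s requires s at some successor in {e, g}.
      s holds at e, so <>s is true at a.

No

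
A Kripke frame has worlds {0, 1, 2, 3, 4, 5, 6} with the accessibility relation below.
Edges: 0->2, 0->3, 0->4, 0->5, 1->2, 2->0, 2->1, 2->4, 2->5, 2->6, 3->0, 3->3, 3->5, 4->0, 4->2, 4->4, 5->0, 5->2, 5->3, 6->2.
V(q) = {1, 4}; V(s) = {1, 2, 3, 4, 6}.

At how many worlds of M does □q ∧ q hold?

0

Recall that □ψ holds at a world iff ψ holds at every accessible world, and ◇ψ holds iff ψ holds at some accessible world.
Let φ = □q ∧ q. Evaluate φ at each world:
  0 (successors {2, 3, 4, 5}): φ is false.
  1 (successors {2}): φ is false.
  2 (successors {0, 1, 4, 5, 6}): φ is false.
  3 (successors {0, 3, 5}): φ is false.
  4 (successors {0, 2, 4}): φ is false.
  5 (successors {0, 2, 3}): φ is false.
  6 (successors {2}): φ is false.
For instance, at 5:
  At 5: □q is false, q is false, so □q ∧ q is false.
    At 5: □q requires q at every successor {0, 2, 3}.
      q fails at 0, so □q is false at 5.
Satisfying worlds: none.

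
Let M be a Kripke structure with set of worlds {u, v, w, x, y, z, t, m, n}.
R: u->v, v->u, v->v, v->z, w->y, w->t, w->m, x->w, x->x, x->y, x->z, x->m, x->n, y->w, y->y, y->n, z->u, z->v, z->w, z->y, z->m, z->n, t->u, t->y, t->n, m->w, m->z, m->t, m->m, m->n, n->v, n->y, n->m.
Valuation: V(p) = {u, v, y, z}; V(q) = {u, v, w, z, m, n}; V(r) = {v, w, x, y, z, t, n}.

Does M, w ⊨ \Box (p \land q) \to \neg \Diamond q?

Yes

Recall that \Box ψ holds at a world iff ψ holds at every accessible world, and \Diamond ψ holds iff ψ holds at some accessible world.
At w: \Box (p \land q) is false, \neg \Diamond q is false, so \Box (p \land q) \to \neg \Diamond q is true.
  At w: \Box (p \land q) requires p \land q at every successor {y, t, m}.
    p \land q fails at y, so \Box (p \land q) is false at w.
  At w: \Diamond q is true, so \neg \Diamond q is false.
    At w: \Diamond q requires q at some successor in {y, t, m}.
      q holds at m, so \Diamond q is true at w.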